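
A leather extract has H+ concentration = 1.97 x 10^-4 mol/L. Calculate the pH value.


pH = -log10[H+]
pH = -log10(1.97 x 10^-4) = 3.71


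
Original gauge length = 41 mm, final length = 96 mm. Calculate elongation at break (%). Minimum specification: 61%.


Extension = 96 - 41 = 55 mm
Elongation = 55 / 41 x 100 = 134.1%
Minimum required: 61%
Meets specification: Yes


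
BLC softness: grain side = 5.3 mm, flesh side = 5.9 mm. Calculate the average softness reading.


Average = (5.3 + 5.9) / 2
Average = 5.60 mm


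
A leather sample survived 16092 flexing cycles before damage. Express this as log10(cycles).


4.21

log10(16092) = 4.21


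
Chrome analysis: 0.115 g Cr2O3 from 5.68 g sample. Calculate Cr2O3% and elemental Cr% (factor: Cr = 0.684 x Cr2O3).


Cr2O3 = 2.02%
Cr = 1.38%

Cr2O3% = 0.115 / 5.68 x 100 = 2.02%
Cr% = 2.02 x 0.684 = 1.38%


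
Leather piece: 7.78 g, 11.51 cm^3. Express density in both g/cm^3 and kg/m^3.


0.676 g/cm^3
676 kg/m^3

Density = 7.78 / 11.51 = 0.676 g/cm^3
Convert: 0.676 x 1000 = 676 kg/m^3


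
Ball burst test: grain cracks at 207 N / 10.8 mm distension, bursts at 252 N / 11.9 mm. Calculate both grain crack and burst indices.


Crack index = 207 / 10.8 = 19.2 N/mm
Burst index = 252 / 11.9 = 21.2 N/mm


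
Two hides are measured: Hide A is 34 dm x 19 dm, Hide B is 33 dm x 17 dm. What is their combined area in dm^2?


Hide A area = 34 x 19 = 646 dm^2
Hide B area = 33 x 17 = 561 dm^2
Total = 646 + 561 = 1207 dm^2


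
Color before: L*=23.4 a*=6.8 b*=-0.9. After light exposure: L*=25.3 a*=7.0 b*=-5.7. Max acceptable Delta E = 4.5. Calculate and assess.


dL = 1.9, da = 0.2, db = -4.8
dE = sqrt((1.9)^2 + (0.2)^2 + (-4.8)^2) = 5.17
Max = 4.5
Passes: No


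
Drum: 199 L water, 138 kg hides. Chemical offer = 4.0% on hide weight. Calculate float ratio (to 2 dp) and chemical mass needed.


Float ratio = 1.44
Chemical needed = 5.52 kg


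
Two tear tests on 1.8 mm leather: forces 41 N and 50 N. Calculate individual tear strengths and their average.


Tear 1 = 41 / 1.8 = 22.8 N/mm
Tear 2 = 50 / 1.8 = 27.8 N/mm
Average = (22.8 + 27.8) / 2 = 25.3 N/mm


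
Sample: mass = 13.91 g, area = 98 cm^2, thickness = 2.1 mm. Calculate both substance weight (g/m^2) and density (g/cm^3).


Substance weight = 1419.4 g/m^2
Density = 0.676 g/cm^3


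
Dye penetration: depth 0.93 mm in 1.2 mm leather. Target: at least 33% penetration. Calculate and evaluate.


Penetration = 77.5%
Meets target: Yes


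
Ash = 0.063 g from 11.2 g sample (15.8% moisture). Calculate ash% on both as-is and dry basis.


As-is ash = 0.56%
Dry-basis ash = 0.67%


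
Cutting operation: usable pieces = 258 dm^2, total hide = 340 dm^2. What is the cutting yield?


75.9%

Yield = usable / total x 100
Yield = 258 / 340 x 100 = 75.9%


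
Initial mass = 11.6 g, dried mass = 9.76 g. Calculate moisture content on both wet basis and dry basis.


Moisture lost = 11.6 - 9.76 = 1.84 g
Wet basis MC = 1.84 / 11.6 x 100 = 15.9%
Dry basis MC = 1.84 / 9.76 x 100 = 18.9%


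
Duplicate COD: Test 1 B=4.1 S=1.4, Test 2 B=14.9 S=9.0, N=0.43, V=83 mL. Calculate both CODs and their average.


COD1 = 111.9 mg/L
COD2 = 244.5 mg/L
Average = 178.2 mg/L

COD1 = (4.1 - 1.4) x 0.43 x 8000 / 83 = 111.9 mg/L
COD2 = (14.9 - 9.0) x 0.43 x 8000 / 83 = 244.5 mg/L
Average = (111.9 + 244.5) / 2 = 178.2 mg/L


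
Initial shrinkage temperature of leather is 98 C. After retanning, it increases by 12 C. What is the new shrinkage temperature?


110 C


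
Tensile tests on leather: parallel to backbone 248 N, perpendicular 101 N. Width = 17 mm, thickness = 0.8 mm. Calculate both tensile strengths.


Parallel = 18.24 N/mm^2
Perpendicular = 7.43 N/mm^2

Area = 17 x 0.8 = 13.6 mm^2
TS (parallel) = 248 / 13.6 = 18.24 N/mm^2
TS (perpendicular) = 101 / 13.6 = 7.43 N/mm^2


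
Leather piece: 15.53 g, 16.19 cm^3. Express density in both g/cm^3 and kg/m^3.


0.959 g/cm^3
959 kg/m^3

Density = 15.53 / 16.19 = 0.959 g/cm^3
Convert: 0.959 x 1000 = 959 kg/m^3


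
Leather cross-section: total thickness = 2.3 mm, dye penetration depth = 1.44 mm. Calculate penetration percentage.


62.6%

Penetration% = 1.44 / 2.3 x 100
Penetration = 62.6%


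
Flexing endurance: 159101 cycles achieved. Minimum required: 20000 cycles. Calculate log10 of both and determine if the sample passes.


Achieved: log10 = 5.20
Required: log10 = 4.30
Passes: Yes

log10(159101) = 5.20
log10(20000) = 4.30
Passes: Yes


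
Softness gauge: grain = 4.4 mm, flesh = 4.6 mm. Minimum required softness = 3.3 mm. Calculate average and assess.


Average = (4.4 + 4.6) / 2 = 4.50 mm
Minimum = 3.3 mm
Meets requirement: Yes


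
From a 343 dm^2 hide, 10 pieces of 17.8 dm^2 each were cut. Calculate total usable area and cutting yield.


Total usable = 10 x 17.8 = 178.0 dm^2
Yield = 178.0 / 343 x 100 = 51.9%


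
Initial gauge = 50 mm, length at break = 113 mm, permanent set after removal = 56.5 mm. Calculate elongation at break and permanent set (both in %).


Elongation at break = (113 - 50) / 50 x 100 = 126.0%
Permanent set = (56.5 - 50) / 50 x 100 = 13.0%


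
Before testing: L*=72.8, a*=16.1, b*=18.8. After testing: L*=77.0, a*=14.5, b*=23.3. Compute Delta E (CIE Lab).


Delta E = 6.36

dL = 77.0 - 72.8 = 4.2
da = 14.5 - 16.1 = -1.6
db = 23.3 - 18.8 = 4.5
dE = sqrt((4.2)^2 + (-1.6)^2 + (4.5)^2) = 6.36


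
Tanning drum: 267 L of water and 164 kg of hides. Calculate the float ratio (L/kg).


1.6


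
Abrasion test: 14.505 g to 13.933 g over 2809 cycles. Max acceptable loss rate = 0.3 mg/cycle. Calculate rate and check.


Rate = 0.204 mg/cycle
Passes: Yes

Loss = 14.505 - 13.933 = 0.572 g
Rate = 0.572 g / 2809 cycles x 1000 = 0.204 mg/cycle
Max = 0.3 mg/cycle
Passes: Yes


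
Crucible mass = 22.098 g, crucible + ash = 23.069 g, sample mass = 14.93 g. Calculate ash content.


Ash mass = 0.971 g
Ash content = 6.50%

Ash mass = 23.069 - 22.098 = 0.971 g
Ash% = 0.971 / 14.93 x 100 = 6.50%


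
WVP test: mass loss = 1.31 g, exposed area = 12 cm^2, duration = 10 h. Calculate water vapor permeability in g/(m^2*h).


109.17 g/(m^2*h)


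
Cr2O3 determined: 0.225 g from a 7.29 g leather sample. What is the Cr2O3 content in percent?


Cr2O3% = 0.225 / 7.29 x 100
Cr2O3% = 3.09%


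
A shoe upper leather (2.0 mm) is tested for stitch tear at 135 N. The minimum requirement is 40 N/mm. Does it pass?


STS = 135 / 2.0 = 67.5 N/mm
Minimum required: 40 N/mm
Passes: Yes


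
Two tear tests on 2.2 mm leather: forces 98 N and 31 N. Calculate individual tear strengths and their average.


Tear 1 = 44.5 N/mm
Tear 2 = 14.1 N/mm
Average = 29.3 N/mm

Tear 1 = 98 / 2.2 = 44.5 N/mm
Tear 2 = 31 / 2.2 = 14.1 N/mm
Average = (44.5 + 14.1) / 2 = 29.3 N/mm


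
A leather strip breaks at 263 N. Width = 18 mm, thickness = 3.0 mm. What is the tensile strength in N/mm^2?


Cross-sectional area = 18 x 3.0 = 54.0 mm^2
Tensile strength = 263 / 54.0 = 4.87 N/mm^2


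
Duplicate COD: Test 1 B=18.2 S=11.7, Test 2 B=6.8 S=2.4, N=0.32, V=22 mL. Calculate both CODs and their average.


COD1 = (18.2 - 11.7) x 0.32 x 8000 / 22 = 756.4 mg/L
COD2 = (6.8 - 2.4) x 0.32 x 8000 / 22 = 512.0 mg/L
Average = (756.4 + 512.0) / 2 = 634.2 mg/L


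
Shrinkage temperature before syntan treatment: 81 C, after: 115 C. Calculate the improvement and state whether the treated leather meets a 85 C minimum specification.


Improvement = 115 - 81 = 34 C
Spec check: 115 C >= 85 C? Yes


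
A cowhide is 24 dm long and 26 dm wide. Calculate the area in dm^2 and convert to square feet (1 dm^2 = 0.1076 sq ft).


624 dm^2
67.14 sq ft

Area = 24 x 26 = 624 dm^2
Conversion: 624 x 0.1076 = 67.14 sq ft


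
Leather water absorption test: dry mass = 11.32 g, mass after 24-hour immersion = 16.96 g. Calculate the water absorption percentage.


Water absorbed = 16.96 - 11.32 = 5.64 g
WA% = 5.64 / 11.32 x 100 = 49.8%


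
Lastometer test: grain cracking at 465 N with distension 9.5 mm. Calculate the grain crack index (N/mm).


48.9 N/mm


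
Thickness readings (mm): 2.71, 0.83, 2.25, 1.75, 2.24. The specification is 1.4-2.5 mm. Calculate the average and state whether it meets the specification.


Sum = 9.78
Average = 9.78 / 5 = 1.96 mm
Specification range: 1.4 to 2.5 mm
Within spec: Yes


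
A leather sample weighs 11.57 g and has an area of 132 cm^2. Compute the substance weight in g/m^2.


Substance weight = mass / area x 10000
SW = 11.57 / 132 x 10000
SW = 876.5 g/m^2


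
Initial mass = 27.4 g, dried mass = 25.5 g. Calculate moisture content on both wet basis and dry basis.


Wet basis = 6.9%
Dry basis = 7.5%

Moisture lost = 27.4 - 25.5 = 1.90 g
Wet basis MC = 1.90 / 27.4 x 100 = 6.9%
Dry basis MC = 1.90 / 25.5 x 100 = 7.5%


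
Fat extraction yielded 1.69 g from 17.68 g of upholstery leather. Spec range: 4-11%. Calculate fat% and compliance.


Fat content = 9.6%
Compliant: Yes


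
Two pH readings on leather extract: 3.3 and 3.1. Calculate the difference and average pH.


Difference = 0.2
Average pH = 3.20


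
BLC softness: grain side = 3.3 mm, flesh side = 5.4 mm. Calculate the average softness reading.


Average = (3.3 + 5.4) / 2
Average = 4.35 mm


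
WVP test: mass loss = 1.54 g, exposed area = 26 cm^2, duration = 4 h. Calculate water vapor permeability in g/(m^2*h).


148.08 g/(m^2*h)

WVP = mass_loss / (area x time) x 10000
WVP = 1.54 / (26 x 4) x 10000
WVP = 1.54 / 104 x 10000 = 148.08 g/(m^2*h)


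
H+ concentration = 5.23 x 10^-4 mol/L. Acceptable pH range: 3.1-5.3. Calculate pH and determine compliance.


pH = -log10(5.23 x 10^-4) = 3.28
Range: 3.1 to 5.3
Compliant: Yes


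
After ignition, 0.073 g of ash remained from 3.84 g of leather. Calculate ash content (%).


Ash% = 0.073 / 3.84 x 100
Ash% = 1.90%


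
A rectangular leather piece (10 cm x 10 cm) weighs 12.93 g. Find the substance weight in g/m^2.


Area = 10 x 10 = 100 cm^2
SW = 12.93 / 100 x 10000 = 1293.0 g/m^2


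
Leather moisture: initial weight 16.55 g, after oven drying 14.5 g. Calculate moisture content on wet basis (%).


Moisture = 16.55 - 14.5 = 2.05 g
MC = 2.05 / 16.55 x 100 = 12.4%


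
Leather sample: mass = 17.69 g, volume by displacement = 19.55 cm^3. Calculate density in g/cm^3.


0.905 g/cm^3


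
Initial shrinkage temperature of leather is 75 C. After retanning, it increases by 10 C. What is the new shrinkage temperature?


New Ts = 75 + 10 = 85 C


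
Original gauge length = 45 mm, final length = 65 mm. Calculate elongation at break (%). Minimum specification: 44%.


Extension = 65 - 45 = 20 mm
Elongation = 20 / 45 x 100 = 44.4%
Minimum required: 44%
Meets specification: Yes


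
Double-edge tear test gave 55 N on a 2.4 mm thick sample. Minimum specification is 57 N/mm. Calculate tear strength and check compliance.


Tear strength = 22.9 N/mm
Compliant: No

Tear strength = 55 / 2.4 = 22.9 N/mm
Required minimum = 57 N/mm
Compliant: No


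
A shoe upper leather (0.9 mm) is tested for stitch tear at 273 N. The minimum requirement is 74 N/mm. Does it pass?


STS = 303.3 N/mm
Passes: Yes

STS = 273 / 0.9 = 303.3 N/mm
Minimum required: 74 N/mm
Passes: Yes


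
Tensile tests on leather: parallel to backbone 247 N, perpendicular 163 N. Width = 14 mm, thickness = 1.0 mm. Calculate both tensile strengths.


Parallel = 17.64 N/mm^2
Perpendicular = 11.64 N/mm^2


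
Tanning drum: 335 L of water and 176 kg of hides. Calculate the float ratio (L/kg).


Float ratio = water / hide weight
Ratio = 335 / 176 = 1.9


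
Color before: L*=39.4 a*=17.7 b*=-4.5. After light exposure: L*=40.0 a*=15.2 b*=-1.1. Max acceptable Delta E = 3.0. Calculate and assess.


Delta E = 4.26
Passes: No


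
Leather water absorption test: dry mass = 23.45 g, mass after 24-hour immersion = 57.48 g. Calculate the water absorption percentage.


145.1%

Water absorbed = 57.48 - 23.45 = 34.03 g
WA% = 34.03 / 23.45 x 100 = 145.1%


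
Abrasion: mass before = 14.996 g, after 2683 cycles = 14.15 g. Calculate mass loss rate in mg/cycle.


Mass loss = 14.996 - 14.15 = 0.846 g
Rate = 0.846 / 2683 x 1000 = 0.315 mg/cycle


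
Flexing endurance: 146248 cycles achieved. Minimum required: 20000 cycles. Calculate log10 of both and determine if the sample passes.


log10(146248) = 5.17
log10(20000) = 4.30
Passes: Yes


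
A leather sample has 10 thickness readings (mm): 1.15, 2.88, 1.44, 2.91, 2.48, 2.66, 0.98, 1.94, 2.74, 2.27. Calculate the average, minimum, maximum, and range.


Sum = 21.45
Average = 21.45 / 10 = 2.15 mm
Minimum = 0.98 mm
Maximum = 2.91 mm
Range = 2.91 - 0.98 = 1.93 mm


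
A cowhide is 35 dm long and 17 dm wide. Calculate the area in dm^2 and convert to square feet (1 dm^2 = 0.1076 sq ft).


Area = 35 x 17 = 595 dm^2
Conversion: 595 x 0.1076 = 64.02 sq ft


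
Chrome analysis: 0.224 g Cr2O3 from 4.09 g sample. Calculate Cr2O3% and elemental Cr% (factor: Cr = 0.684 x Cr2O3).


Cr2O3% = 0.224 / 4.09 x 100 = 5.48%
Cr% = 5.48 x 0.684 = 3.75%


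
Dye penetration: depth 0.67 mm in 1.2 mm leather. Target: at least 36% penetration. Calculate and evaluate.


Penetration = 55.8%
Meets target: Yes

Penetration = 0.67 / 1.2 x 100 = 55.8%
Target: 36%
Meets target: Yes


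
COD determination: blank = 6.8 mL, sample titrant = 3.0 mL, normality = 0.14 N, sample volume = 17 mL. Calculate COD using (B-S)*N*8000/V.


COD = (6.8 - 3.0) x 0.14 x 8000 / 17
COD = 3.8 x 0.14 x 8000 / 17
COD = 250.4 mg/L


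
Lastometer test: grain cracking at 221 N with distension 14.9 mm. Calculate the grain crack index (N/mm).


Grain crack index = force / distension
Index = 221 / 14.9 = 14.8 N/mm


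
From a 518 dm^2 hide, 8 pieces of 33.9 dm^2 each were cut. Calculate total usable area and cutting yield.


Usable area = 271.2 dm^2
Yield = 52.4%


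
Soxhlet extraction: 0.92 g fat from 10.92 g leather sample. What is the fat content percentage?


8.4%


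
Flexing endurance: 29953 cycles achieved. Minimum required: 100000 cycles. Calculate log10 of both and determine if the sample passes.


log10(29953) = 4.48
log10(100000) = 5.00
Passes: No


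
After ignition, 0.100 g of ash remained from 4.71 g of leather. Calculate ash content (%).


2.12%

Ash% = 0.100 / 4.71 x 100
Ash% = 2.12%


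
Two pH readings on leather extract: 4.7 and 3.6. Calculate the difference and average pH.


Difference = 1.1
Average pH = 4.15


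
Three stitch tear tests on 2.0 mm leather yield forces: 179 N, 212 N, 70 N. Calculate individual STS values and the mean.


STS1 = 179 / 2.0 = 89.5 N/mm
STS2 = 212 / 2.0 = 106.0 N/mm
STS3 = 70 / 2.0 = 35.0 N/mm
Mean = (89.5 + 106.0 + 35.0) / 3 = 76.8 N/mm


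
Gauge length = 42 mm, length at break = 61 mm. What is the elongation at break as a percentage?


Extension = 61 - 42 = 19 mm
Elongation = 19 / 42 x 100 = 45.2%


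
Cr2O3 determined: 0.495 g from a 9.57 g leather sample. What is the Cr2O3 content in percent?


Cr2O3% = 0.495 / 9.57 x 100
Cr2O3% = 5.17%


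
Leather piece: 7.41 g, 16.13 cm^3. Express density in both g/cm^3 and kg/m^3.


Density = 7.41 / 16.13 = 0.459 g/cm^3
Convert: 0.459 x 1000 = 459 kg/m^3


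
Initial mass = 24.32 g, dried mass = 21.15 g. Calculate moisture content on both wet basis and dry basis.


Wet basis = 13.0%
Dry basis = 15.0%

Moisture lost = 24.32 - 21.15 = 3.17 g
Wet basis MC = 3.17 / 24.32 x 100 = 13.0%
Dry basis MC = 3.17 / 21.15 x 100 = 15.0%


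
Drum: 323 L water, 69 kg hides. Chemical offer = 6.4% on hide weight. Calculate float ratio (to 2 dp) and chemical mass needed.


Float ratio = 323 / 69 = 4.68
Chemical = 69 x 6.4 / 100 = 4.416 kg


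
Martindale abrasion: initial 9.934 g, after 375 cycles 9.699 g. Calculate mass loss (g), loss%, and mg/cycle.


Loss = 9.934 - 9.699 = 0.235 g
Loss% = 0.235 / 9.934 x 100 = 2.37%
Rate = 0.235 / 375 x 1000 = 0.627 mg/cycle


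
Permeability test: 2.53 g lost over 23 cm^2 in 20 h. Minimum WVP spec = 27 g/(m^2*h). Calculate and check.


WVP = 55.00 g/(m^2*h)
Meets specification: Yes

WVP = 2.53 / (23 x 20) x 10000 = 55.00 g/(m^2*h)
Minimum: 27 g/(m^2*h)
Meets spec: Yes


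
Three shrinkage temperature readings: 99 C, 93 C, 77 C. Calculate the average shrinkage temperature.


89.7 C

Average = (99 + 93 + 77) / 3
Average = 269 / 3 = 89.7 C


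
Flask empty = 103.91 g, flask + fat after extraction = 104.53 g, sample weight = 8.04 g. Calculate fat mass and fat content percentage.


Fat mass = 0.62 g
Fat content = 7.7%


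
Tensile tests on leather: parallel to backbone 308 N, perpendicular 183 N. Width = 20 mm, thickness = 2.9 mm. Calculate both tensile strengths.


Parallel = 5.31 N/mm^2
Perpendicular = 3.16 N/mm^2


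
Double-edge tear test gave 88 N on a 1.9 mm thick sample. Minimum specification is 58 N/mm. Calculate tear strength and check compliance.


Tear strength = 46.3 N/mm
Compliant: No


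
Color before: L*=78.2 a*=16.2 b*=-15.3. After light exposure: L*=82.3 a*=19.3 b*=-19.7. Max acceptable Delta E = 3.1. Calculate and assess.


dL = 4.1, da = 3.1, db = -4.4
dE = sqrt((4.1)^2 + (3.1)^2 + (-4.4)^2) = 6.77
Max = 3.1
Passes: No


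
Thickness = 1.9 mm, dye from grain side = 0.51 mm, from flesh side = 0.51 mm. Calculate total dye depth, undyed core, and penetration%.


Total dyed = 0.51 + 0.51 = 1.02 mm
Undyed core = 1.9 - 1.02 = 0.88 mm
Penetration = 1.02 / 1.9 x 100 = 53.7%


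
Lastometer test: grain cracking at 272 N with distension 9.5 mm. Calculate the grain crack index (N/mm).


28.6 N/mm

Grain crack index = force / distension
Index = 272 / 9.5 = 28.6 N/mm


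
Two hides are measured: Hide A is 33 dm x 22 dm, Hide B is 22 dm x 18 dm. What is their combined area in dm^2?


1122 dm^2

Hide A area = 33 x 22 = 726 dm^2
Hide B area = 22 x 18 = 396 dm^2
Total = 726 + 396 = 1122 dm^2


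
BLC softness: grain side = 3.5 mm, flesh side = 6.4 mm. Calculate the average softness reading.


Average = (3.5 + 6.4) / 2
Average = 4.95 mm


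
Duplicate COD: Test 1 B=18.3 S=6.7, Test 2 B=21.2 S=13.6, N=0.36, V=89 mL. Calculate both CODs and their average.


COD1 = 375.4 mg/L
COD2 = 245.9 mg/L
Average = 310.7 mg/L

COD1 = (18.3 - 6.7) x 0.36 x 8000 / 89 = 375.4 mg/L
COD2 = (21.2 - 13.6) x 0.36 x 8000 / 89 = 245.9 mg/L
Average = (375.4 + 245.9) / 2 = 310.7 mg/L


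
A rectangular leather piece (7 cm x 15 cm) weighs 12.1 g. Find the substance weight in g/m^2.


1152.4 g/m^2


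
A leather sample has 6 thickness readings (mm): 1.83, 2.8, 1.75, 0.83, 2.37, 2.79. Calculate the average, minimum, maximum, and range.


Sum = 12.37
Average = 12.37 / 6 = 2.06 mm
Minimum = 0.83 mm
Maximum = 2.8 mm
Range = 2.8 - 0.83 = 1.97 mm


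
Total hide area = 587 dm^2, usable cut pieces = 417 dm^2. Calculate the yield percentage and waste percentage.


Yield = 417 / 587 x 100 = 71.0%
Waste = 587 - 417 = 170 dm^2
Waste% = 100 - 71.0 = 29.0%


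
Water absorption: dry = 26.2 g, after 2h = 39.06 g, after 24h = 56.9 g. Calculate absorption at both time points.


2h absorption = 49.1%
24h absorption = 117.2%

WA (2h) = (39.06 - 26.2) / 26.2 x 100 = 49.1%
WA (24h) = (56.9 - 26.2) / 26.2 x 100 = 117.2%


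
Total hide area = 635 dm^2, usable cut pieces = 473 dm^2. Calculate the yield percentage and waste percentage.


Yield = 74.5%
Waste = 25.5%


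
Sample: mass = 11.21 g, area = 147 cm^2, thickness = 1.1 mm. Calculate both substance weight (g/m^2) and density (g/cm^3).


SW = 11.21 / 147 x 10000 = 762.6 g/m^2
Volume = 147 x 1.1 / 10 = 16.17 cm^3
Density = 11.21 / 16.17 = 0.693 g/cm^3


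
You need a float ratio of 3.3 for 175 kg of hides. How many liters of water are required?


577.5 L


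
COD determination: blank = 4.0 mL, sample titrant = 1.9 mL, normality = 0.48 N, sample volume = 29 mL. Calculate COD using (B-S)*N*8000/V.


278.1 mg/L


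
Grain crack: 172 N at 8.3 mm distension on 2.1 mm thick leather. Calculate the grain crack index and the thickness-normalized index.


Crack index = 172 / 8.3 = 20.7 N/mm
Normalized = 20.7 / 2.1 = 9.9 N/mm per mm


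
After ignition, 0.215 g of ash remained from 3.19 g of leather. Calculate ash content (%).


6.74%


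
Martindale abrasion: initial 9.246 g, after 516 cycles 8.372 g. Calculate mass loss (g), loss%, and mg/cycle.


Loss = 9.246 - 8.372 = 0.874 g
Loss% = 0.874 / 9.246 x 100 = 9.45%
Rate = 0.874 / 516 x 1000 = 1.694 mg/cycle


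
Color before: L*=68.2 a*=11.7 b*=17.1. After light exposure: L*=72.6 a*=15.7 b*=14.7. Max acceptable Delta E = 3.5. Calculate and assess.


Delta E = 6.41
Passes: No


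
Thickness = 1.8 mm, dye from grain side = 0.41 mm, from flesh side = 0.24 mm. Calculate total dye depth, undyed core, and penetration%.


Total dyed = 0.41 + 0.24 = 0.65 mm
Undyed core = 1.8 - 0.65 = 1.15 mm
Penetration = 0.65 / 1.8 x 100 = 36.1%


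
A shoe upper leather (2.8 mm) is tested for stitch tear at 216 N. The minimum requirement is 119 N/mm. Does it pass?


STS = 77.1 N/mm
Passes: No

STS = 216 / 2.8 = 77.1 N/mm
Minimum required: 119 N/mm
Passes: No


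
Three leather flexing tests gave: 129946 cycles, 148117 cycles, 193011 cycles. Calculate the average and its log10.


Average = 157025 cycles
log10 = 5.20

Average = (129946 + 148117 + 193011) / 3 = 157025 cycles
log10(157025) = 5.20


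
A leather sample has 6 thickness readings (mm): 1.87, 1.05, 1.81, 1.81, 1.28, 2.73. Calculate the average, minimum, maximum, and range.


Average = 1.76 mm
Min = 1.05 mm
Max = 2.73 mm
Range = 1.68 mm

Sum = 10.55
Average = 10.55 / 6 = 1.76 mm
Minimum = 1.05 mm
Maximum = 2.73 mm
Range = 2.73 - 1.05 = 1.68 mm


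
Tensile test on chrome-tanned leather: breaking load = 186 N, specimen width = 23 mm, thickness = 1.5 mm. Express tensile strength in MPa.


5.39 MPa


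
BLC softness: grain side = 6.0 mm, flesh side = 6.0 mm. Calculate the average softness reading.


6.00 mm

Average = (6.0 + 6.0) / 2
Average = 6.00 mm


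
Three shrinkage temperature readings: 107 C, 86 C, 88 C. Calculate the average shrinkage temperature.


93.7 C

Average = (107 + 86 + 88) / 3
Average = 281 / 3 = 93.7 C


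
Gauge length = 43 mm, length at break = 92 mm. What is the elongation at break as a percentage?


114.0%

Extension = 92 - 43 = 49 mm
Elongation = 49 / 43 x 100 = 114.0%


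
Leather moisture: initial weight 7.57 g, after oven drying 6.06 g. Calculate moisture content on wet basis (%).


19.9%

Moisture = 7.57 - 6.06 = 1.51 g
MC = 1.51 / 7.57 x 100 = 19.9%


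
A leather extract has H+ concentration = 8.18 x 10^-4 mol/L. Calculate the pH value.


pH = 3.09


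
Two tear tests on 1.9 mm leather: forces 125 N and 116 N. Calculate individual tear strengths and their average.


Tear 1 = 125 / 1.9 = 65.8 N/mm
Tear 2 = 116 / 1.9 = 61.1 N/mm
Average = (65.8 + 61.1) / 2 = 63.5 N/mm


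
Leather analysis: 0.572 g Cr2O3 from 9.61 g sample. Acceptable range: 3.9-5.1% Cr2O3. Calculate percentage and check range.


Cr2O3 = 5.95%
Within range: No


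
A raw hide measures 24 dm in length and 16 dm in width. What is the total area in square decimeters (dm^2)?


Area = length x width
Area = 24 x 16 = 384 dm^2


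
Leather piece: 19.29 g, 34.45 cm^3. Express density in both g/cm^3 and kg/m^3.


0.560 g/cm^3
560 kg/m^3


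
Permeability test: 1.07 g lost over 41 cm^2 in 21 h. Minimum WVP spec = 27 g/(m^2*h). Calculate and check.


WVP = 12.43 g/(m^2*h)
Meets specification: No

WVP = 1.07 / (41 x 21) x 10000 = 12.43 g/(m^2*h)
Minimum: 27 g/(m^2*h)
Meets spec: No


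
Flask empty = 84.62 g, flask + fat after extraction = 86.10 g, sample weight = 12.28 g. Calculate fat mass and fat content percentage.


Fat mass = 86.10 - 84.62 = 1.48 g
Fat% = 1.48 / 12.28 x 100 = 12.1%


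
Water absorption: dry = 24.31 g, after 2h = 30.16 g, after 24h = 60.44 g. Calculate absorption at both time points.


2h absorption = 24.1%
24h absorption = 148.6%

WA (2h) = (30.16 - 24.31) / 24.31 x 100 = 24.1%
WA (24h) = (60.44 - 24.31) / 24.31 x 100 = 148.6%


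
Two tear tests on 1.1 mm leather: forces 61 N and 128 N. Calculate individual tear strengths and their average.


Tear 1 = 55.5 N/mm
Tear 2 = 116.4 N/mm
Average = 86.0 N/mm

Tear 1 = 61 / 1.1 = 55.5 N/mm
Tear 2 = 128 / 1.1 = 116.4 N/mm
Average = (55.5 + 116.4) / 2 = 86.0 N/mm


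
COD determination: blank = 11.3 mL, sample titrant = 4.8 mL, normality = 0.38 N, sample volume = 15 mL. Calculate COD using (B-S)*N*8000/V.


1317.3 mg/L

COD = (11.3 - 4.8) x 0.38 x 8000 / 15
COD = 6.5 x 0.38 x 8000 / 15
COD = 1317.3 mg/L


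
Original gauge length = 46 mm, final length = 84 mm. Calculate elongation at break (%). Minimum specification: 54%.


Extension = 84 - 46 = 38 mm
Elongation = 38 / 46 x 100 = 82.6%
Minimum required: 54%
Meets specification: Yes


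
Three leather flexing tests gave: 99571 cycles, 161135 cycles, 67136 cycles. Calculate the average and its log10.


Average = (99571 + 161135 + 67136) / 3 = 109281 cycles
log10(109281) = 5.04


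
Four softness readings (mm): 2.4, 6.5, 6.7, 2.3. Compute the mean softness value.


4.48 mm

Sum = 2.4 + 6.5 + 6.7 + 2.3
Mean = 17.9 / 4 = 4.48 mm


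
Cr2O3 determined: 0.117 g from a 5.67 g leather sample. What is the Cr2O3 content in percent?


Cr2O3% = 0.117 / 5.67 x 100
Cr2O3% = 2.06%


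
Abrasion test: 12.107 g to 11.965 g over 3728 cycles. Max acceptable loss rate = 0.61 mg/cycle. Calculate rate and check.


Loss = 12.107 - 11.965 = 0.142 g
Rate = 0.142 g / 3728 cycles x 1000 = 0.038 mg/cycle
Max = 0.61 mg/cycle
Passes: Yes


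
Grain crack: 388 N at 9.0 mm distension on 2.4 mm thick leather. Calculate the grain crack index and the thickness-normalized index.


Crack index = 43.1 N/mm
Normalized index = 18.0 N/mm per mm


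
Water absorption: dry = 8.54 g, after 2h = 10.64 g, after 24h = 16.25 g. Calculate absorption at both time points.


2h absorption = 24.6%
24h absorption = 90.3%

WA (2h) = (10.64 - 8.54) / 8.54 x 100 = 24.6%
WA (24h) = (16.25 - 8.54) / 8.54 x 100 = 90.3%


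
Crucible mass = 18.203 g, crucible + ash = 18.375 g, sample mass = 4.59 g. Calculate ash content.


Ash mass = 0.172 g
Ash content = 3.75%


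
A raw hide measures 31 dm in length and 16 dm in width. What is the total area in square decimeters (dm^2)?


496 dm^2

Area = length x width
Area = 31 x 16 = 496 dm^2


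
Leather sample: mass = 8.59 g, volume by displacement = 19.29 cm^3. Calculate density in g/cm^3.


0.445 g/cm^3

Density = mass / volume
Density = 8.59 / 19.29 = 0.445 g/cm^3


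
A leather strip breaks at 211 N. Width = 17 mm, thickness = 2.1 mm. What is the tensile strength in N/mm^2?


Cross-sectional area = 17 x 2.1 = 35.7 mm^2
Tensile strength = 211 / 35.7 = 5.91 N/mm^2


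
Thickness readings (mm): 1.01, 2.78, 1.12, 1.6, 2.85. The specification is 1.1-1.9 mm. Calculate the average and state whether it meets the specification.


Sum = 9.36
Average = 9.36 / 5 = 1.87 mm
Specification range: 1.1 to 1.9 mm
Within spec: Yes


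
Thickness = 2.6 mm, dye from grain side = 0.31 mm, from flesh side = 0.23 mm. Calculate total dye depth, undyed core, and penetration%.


Total dyed = 0.54 mm
Undyed core = 2.06 mm
Penetration = 20.8%


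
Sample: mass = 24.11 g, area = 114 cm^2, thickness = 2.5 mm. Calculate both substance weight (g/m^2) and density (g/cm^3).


SW = 24.11 / 114 x 10000 = 2114.9 g/m^2
Volume = 114 x 2.5 / 10 = 28.50 cm^3
Density = 24.11 / 28.50 = 0.846 g/cm^3


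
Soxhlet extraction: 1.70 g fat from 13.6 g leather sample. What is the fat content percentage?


Fat content = 1.70 / 13.6 x 100
Fat = 12.5%


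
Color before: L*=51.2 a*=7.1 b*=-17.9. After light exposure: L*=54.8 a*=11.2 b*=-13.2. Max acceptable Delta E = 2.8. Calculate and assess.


dL = 3.6, da = 4.1, db = 4.7
dE = sqrt((3.6)^2 + (4.1)^2 + (4.7)^2) = 7.20
Max = 2.8
Passes: No


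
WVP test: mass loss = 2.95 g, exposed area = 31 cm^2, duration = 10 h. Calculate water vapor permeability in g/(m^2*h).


95.16 g/(m^2*h)


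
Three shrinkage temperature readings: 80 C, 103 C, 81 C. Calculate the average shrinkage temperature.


Average = (80 + 103 + 81) / 3
Average = 264 / 3 = 88.0 C


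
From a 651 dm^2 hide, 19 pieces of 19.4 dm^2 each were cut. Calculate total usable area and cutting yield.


Total usable = 19 x 19.4 = 368.6 dm^2
Yield = 368.6 / 651 x 100 = 56.6%


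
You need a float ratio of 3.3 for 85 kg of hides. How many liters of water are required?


280.5 L

Water = hide weight x target ratio
Water = 85 x 3.3 = 280.5 L


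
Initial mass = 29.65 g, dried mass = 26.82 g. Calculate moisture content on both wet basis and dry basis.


Wet basis = 9.5%
Dry basis = 10.6%

Moisture lost = 29.65 - 26.82 = 2.83 g
Wet basis MC = 2.83 / 29.65 x 100 = 9.5%
Dry basis MC = 2.83 / 26.82 x 100 = 10.6%


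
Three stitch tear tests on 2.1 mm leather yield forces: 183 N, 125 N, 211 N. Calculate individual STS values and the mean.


STS1 = 183 / 2.1 = 87.1 N/mm
STS2 = 125 / 2.1 = 59.5 N/mm
STS3 = 211 / 2.1 = 100.5 N/mm
Mean = (87.1 + 59.5 + 100.5) / 3 = 82.4 N/mm


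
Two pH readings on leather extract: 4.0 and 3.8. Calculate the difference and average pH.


Difference = |4.0 - 3.8| = 0.2
Average = (4.0 + 3.8) / 2 = 3.90


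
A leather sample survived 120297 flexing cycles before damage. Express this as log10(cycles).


log10(120297) = 5.08


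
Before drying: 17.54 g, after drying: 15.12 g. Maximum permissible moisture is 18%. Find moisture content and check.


MC = (17.54 - 15.12) / 17.54 x 100 = 13.8%
Maximum: 18%
Acceptable: Yes


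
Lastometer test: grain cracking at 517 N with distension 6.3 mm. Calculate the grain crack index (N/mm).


Grain crack index = force / distension
Index = 517 / 6.3 = 82.1 N/mm


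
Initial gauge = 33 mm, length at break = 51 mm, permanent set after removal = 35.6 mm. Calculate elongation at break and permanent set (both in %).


Elongation at break = (51 - 33) / 33 x 100 = 54.5%
Permanent set = (35.6 - 33) / 33 x 100 = 7.9%


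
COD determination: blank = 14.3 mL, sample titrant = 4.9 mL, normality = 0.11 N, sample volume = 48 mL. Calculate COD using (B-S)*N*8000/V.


COD = (14.3 - 4.9) x 0.11 x 8000 / 48
COD = 9.4 x 0.11 x 8000 / 48
COD = 172.3 mg/L


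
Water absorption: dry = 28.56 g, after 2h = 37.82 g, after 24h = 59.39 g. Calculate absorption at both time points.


2h absorption = 32.4%
24h absorption = 107.9%


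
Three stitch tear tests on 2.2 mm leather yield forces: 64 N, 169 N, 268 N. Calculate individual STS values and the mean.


STS1 = 64 / 2.2 = 29.1 N/mm
STS2 = 169 / 2.2 = 76.8 N/mm
STS3 = 268 / 2.2 = 121.8 N/mm
Mean = (29.1 + 76.8 + 121.8) / 3 = 75.9 N/mm


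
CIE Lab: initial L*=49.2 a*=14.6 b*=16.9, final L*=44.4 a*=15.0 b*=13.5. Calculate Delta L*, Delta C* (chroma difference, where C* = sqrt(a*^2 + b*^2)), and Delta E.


Delta L* = 44.4 - 49.2 = -4.8
C1* = sqrt((14.6)^2 + (16.9)^2) = 22.333
C2* = sqrt((15.0)^2 + (13.5)^2) = 20.180
Delta C* = 20.180 - 22.333 = -2.15
Delta E = sqrt((-4.8)^2 + (0.4)^2 + (-3.4)^2) = 5.90


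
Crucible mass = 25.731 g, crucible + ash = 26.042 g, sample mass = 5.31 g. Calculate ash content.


Ash mass = 0.311 g
Ash content = 5.86%

Ash mass = 26.042 - 25.731 = 0.311 g
Ash% = 0.311 / 5.31 x 100 = 5.86%


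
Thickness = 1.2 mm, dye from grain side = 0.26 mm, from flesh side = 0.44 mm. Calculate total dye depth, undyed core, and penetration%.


Total dyed = 0.26 + 0.44 = 0.70 mm
Undyed core = 1.2 - 0.70 = 0.50 mm
Penetration = 0.70 / 1.2 x 100 = 58.3%


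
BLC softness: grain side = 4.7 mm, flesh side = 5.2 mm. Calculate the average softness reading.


4.95 mm

Average = (4.7 + 5.2) / 2
Average = 4.95 mm


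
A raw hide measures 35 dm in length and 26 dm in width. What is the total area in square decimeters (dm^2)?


910 dm^2

Area = length x width
Area = 35 x 26 = 910 dm^2


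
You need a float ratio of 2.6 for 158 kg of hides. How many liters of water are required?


410.8 L

Water = hide weight x target ratio
Water = 158 x 2.6 = 410.8 L


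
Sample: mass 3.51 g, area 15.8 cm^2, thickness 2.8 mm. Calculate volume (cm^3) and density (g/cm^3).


Thickness in cm = 2.8 / 10 = 0.28 cm
Volume = 15.8 x 0.28 = 4.424 cm^3
Density = 3.51 / 4.424 = 0.793 g/cm^3


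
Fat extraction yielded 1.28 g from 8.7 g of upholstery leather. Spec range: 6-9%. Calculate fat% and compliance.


Fat content = 14.7%
Compliant: No

Fat% = 1.28 / 8.7 x 100 = 14.7%
Spec range: 6-9%
Compliant: No


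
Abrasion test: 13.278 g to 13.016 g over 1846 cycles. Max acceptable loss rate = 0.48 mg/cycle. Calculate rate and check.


Rate = 0.142 mg/cycle
Passes: Yes


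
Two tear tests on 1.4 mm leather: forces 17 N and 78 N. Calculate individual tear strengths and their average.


Tear 1 = 17 / 1.4 = 12.1 N/mm
Tear 2 = 78 / 1.4 = 55.7 N/mm
Average = (12.1 + 55.7) / 2 = 33.9 N/mm


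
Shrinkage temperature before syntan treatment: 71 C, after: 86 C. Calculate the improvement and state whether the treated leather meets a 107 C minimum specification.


Improvement = 86 - 71 = 15 C
Spec check: 86 C >= 107 C? No


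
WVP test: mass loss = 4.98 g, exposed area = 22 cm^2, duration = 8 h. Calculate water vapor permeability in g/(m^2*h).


WVP = mass_loss / (area x time) x 10000
WVP = 4.98 / (22 x 8) x 10000
WVP = 4.98 / 176 x 10000 = 282.95 g/(m^2*h)


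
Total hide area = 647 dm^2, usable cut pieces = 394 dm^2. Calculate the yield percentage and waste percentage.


Yield = 394 / 647 x 100 = 60.9%
Waste = 647 - 394 = 253 dm^2
Waste% = 100 - 60.9 = 39.1%


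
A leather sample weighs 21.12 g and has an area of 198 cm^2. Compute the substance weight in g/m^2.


1066.7 g/m^2

Substance weight = mass / area x 10000
SW = 21.12 / 198 x 10000
SW = 1066.7 g/m^2


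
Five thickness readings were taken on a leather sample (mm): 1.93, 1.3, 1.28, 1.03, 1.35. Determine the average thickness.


1.38 mm


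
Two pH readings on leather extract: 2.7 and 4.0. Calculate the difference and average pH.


Difference = |2.7 - 4.0| = 1.3
Average = (2.7 + 4.0) / 2 = 3.35


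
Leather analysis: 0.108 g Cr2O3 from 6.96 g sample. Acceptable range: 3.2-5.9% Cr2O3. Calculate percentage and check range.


Cr2O3% = 0.108 / 6.96 x 100 = 1.55%
Acceptable range: 3.2 to 5.9%
Within range: No


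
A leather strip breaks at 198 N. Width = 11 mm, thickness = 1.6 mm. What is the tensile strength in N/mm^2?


Cross-sectional area = 11 x 1.6 = 17.6 mm^2
Tensile strength = 198 / 17.6 = 11.25 N/mm^2


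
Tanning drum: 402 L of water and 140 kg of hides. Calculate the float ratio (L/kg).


2.9


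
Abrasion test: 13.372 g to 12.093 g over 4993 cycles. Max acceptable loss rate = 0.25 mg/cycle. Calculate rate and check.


Loss = 13.372 - 12.093 = 1.279 g
Rate = 1.279 g / 4993 cycles x 1000 = 0.256 mg/cycle
Max = 0.25 mg/cycle
Passes: No


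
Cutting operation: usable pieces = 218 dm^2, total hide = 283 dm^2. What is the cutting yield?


77.0%


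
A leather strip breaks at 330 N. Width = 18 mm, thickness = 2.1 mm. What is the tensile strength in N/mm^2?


8.73 N/mm^2

Cross-sectional area = 18 x 2.1 = 37.8 mm^2
Tensile strength = 330 / 37.8 = 8.73 N/mm^2


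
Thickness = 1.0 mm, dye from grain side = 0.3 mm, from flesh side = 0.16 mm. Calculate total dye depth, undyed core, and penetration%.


Total dyed = 0.3 + 0.16 = 0.46 mm
Undyed core = 1.0 - 0.46 = 0.54 mm
Penetration = 0.46 / 1.0 x 100 = 46.0%


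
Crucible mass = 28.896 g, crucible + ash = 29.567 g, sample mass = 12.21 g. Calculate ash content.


Ash mass = 29.567 - 28.896 = 0.671 g
Ash% = 0.671 / 12.21 x 100 = 5.50%


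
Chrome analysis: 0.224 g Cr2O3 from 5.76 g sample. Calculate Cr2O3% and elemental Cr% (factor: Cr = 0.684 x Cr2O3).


Cr2O3 = 3.89%
Cr = 2.66%


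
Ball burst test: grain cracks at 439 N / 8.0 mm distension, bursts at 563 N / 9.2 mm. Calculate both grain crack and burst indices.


Crack index = 54.9 N/mm
Burst index = 61.2 N/mm

Crack index = 439 / 8.0 = 54.9 N/mm
Burst index = 563 / 9.2 = 61.2 N/mm


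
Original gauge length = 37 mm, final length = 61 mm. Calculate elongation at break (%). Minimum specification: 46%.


Extension = 61 - 37 = 24 mm
Elongation = 24 / 37 x 100 = 64.9%
Minimum required: 46%
Meets specification: Yes


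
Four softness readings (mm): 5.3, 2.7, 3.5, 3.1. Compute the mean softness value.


Sum = 5.3 + 2.7 + 3.5 + 3.1
Mean = 14.6 / 4 = 3.65 mm


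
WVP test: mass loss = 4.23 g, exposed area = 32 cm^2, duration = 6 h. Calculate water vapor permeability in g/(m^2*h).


WVP = mass_loss / (area x time) x 10000
WVP = 4.23 / (32 x 6) x 10000
WVP = 4.23 / 192 x 10000 = 220.31 g/(m^2*h)


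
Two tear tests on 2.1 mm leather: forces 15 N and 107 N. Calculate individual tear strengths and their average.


Tear 1 = 15 / 2.1 = 7.1 N/mm
Tear 2 = 107 / 2.1 = 51.0 N/mm
Average = (7.1 + 51.0) / 2 = 29.1 N/mm


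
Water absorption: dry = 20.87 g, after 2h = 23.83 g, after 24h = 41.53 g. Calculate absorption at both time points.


2h absorption = 14.2%
24h absorption = 99.0%

WA (2h) = (23.83 - 20.87) / 20.87 x 100 = 14.2%
WA (24h) = (41.53 - 20.87) / 20.87 x 100 = 99.0%


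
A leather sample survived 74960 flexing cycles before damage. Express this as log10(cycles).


log10(74960) = 4.87


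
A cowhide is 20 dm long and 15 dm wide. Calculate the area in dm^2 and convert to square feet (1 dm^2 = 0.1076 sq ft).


Area = 20 x 15 = 300 dm^2
Conversion: 300 x 0.1076 = 32.28 sq ft


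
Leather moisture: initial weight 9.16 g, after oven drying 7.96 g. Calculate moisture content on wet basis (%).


Moisture = 9.16 - 7.96 = 1.20 g
MC = 1.20 / 9.16 x 100 = 13.1%


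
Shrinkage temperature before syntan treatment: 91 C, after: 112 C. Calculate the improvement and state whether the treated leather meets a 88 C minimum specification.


Improvement = 112 - 91 = 21 C
Spec check: 112 C >= 88 C? Yes


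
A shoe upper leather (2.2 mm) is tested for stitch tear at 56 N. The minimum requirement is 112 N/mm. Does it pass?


STS = 56 / 2.2 = 25.5 N/mm
Minimum required: 112 N/mm
Passes: No


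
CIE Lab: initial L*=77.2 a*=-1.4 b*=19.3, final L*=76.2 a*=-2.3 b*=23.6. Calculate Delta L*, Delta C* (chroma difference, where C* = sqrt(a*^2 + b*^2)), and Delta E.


Delta L* = 76.2 - 77.2 = -1.0
C1* = sqrt((-1.4)^2 + (19.3)^2) = 19.351
C2* = sqrt((-2.3)^2 + (23.6)^2) = 23.712
Delta C* = 23.712 - 19.351 = 4.36
Delta E = sqrt((-1.0)^2 + (-0.9)^2 + (4.3)^2) = 4.51


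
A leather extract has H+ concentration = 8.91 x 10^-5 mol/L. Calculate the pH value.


pH = -log10[H+]
pH = -log10(8.91 x 10^-5) = 4.05


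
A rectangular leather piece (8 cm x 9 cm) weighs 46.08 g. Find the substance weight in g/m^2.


6400.0 g/m^2

Area = 8 x 9 = 72 cm^2
SW = 46.08 / 72 x 10000 = 6400.0 g/m^2


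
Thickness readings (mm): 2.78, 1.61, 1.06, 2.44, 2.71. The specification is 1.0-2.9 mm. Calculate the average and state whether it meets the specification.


Sum = 10.60
Average = 10.60 / 5 = 2.12 mm
Specification range: 1.0 to 2.9 mm
Within spec: Yes


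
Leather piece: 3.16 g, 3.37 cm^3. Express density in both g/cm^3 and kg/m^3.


Density = 3.16 / 3.37 = 0.938 g/cm^3
Convert: 0.938 x 1000 = 938 kg/m^3


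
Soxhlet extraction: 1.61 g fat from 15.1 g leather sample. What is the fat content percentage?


10.7%

Fat content = 1.61 / 15.1 x 100
Fat = 10.7%
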